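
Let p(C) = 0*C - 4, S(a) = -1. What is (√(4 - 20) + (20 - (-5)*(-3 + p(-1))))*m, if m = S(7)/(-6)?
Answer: -5/2 + 2*I/3 ≈ -2.5 + 0.66667*I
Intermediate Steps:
p(C) = -4 (p(C) = 0 - 4 = -4)
m = ⅙ (m = -1/(-6) = -1*(-⅙) = ⅙ ≈ 0.16667)
(√(4 - 20) + (20 - (-5)*(-3 + p(-1))))*m = (√(4 - 20) + (20 - (-5)*(-3 - 4)))*(⅙) = (√(-16) + (20 - (-5)*(-7)))*(⅙) = (4*I + (20 - 1*35))*(⅙) = (4*I + (20 - 35))*(⅙) = (4*I - 15)*(⅙) = (-15 + 4*I)*(⅙) = -5/2 + 2*I/3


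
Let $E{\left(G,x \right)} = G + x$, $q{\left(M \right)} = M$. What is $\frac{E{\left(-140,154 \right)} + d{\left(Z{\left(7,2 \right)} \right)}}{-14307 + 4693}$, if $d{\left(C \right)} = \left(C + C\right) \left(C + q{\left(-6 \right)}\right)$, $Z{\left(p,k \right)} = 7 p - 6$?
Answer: $- \frac{1598}{4807} \approx -0.33243$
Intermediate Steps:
$Z{\left(p,k \right)} = -6 + 7 p$
$d{\left(C \right)} = 2 C \left(-6 + C\right)$ ($d{\left(C \right)} = \left(C + C\right) \left(C - 6\right) = 2 C \left(-6 + C\right)$)
$\frac{E{\left(-140,154 \right)} + d{\left(Z{\left(7,2 \right)} \right)}}{-14307 + 4693} = \frac{\left(-140 + 154\right) + 2 \left(-6 + 7 \cdot 7\right) \left(-6 + \left(-6 + 7 \cdot 7\right)\right)}{-14307 + 4693} = \frac{14 + 2 \left(-6 + 49\right) \left(-6 + \left(-6 + 49\right)\right)}{-9614} = \left(14 + 2 \cdot 43 \left(-6 + 43\right)\right) \left(- \frac{1}{9614}\right) = \left(14 + 2 \cdot 43 \cdot 37\right) \left(- \frac{1}{9614}\right) = \left(14 + 3182\right) \left(- \frac{1}{9614}\right) = 3196 \left(- \frac{1}{9614}\right) = - \frac{1598}{4807}$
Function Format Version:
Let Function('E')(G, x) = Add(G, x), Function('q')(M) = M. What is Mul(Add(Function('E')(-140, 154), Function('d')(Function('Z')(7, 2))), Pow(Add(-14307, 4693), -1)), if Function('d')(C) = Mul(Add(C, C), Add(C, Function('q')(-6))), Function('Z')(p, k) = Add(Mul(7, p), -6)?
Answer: Rational(-1598, 4807) ≈ -0.33243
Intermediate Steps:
Function('Z')(p, k) = Add(-6, Mul(7, p))
Function('d')(C) = Mul(2, C, Add(-6, C)) (Function('d')(C) = Mul(Add(C, C), Add(C, -6)) = Mul(Mul(2, C), Add(-6, C)) = Mul(2, C, Add(-6, C)))
Mul(Add(Function('E')(-140, 154), Function('d')(Function('Z')(7, 2))), Pow(Add(-14307, 4693), -1)) = Mul(Add(Add(-140, 154), Mul(2, Add(-6, Mul(7, 7)), Add(-6, Add(-6, Mul(7, 7))))), Pow(Add(-14307, 4693), -1)) = Mul(Add(14, Mul(2, Add(-6, 49), Add(-6, Add(-6, 49)))), Pow(-9614, -1)) = Mul(Add(14, Mul(2, 43, Add(-6, 43))), Rational(-1, 9614)) = Mul(Add(14, Mul(2, 43, 37)), Rational(-1, 9614)) = Mul(Add(14, 3182), Rational(-1, 9614)) = Mul(3196, Rational(-1, 9614)) = Rational(-1598, 4807)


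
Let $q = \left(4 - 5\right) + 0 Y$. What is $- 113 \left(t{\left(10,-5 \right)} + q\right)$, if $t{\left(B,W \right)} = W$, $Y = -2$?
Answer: $678$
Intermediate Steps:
$q = -1$ ($q = \left(4 - 5\right) + 0 \left(-2\right) = -1 + 0 = -1$)
$- 113 \left(t{\left(10,-5 \right)} + q\right) = - 113 \left(-5 - 1\right) = \left(-113\right) \left(-6\right) = 678$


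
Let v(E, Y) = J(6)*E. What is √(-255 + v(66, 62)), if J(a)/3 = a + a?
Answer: √2121 ≈ 46.054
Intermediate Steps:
J(a) = 6*a (J(a) = 3*(a + a) = 3*(2*a) = 6*a)
v(E, Y) = 36*E (v(E, Y) = (6*6)*E = 36*E)
√(-255 + v(66, 62)) = √(-255 + 36*66) = √(-255 + 2376) = √2121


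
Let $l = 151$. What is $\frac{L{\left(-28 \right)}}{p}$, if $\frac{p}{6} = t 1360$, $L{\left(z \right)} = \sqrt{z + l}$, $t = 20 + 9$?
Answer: $\frac{\sqrt{123}}{236640} \approx 4.6867 \cdot 10^{-5}$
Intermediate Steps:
$t = 29$
$L{\left(z \right)} = \sqrt{151 + z}$ ($L{\left(z \right)} = \sqrt{z + 151} = \sqrt{151 + z}$)
$p = 236640$ ($p = 6 \cdot 29 \cdot 1360 = 6 \cdot 39440 = 236640$)
$\frac{L{\left(-28 \right)}}{p} = \frac{\sqrt{151 - 28}}{236640} = \sqrt{123} \cdot \frac{1}{236640} = \frac{\sqrt{123}}{236640}$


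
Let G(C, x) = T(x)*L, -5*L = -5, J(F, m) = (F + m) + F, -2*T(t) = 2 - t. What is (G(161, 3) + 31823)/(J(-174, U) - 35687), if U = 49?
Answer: -63647/71972 ≈ -0.88433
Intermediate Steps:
T(t) = -1 + t/2 (T(t) = -(2 - t)/2 = -1 + t/2)
J(F, m) = m + 2*F
L = 1 (L = -1/5*(-5) = 1)
G(C, x) = -1 + x/2 (G(C, x) = (-1 + x/2)*1 = -1 + x/2)
(G(161, 3) + 31823)/(J(-174, U) - 35687) = ((-1 + (1/2)*3) + 31823)/((49 + 2*(-174)) - 35687) = ((-1 + 3/2) + 31823)/((49 - 348) - 35687) = (1/2 + 31823)/(-299 - 35687) = (63647/2)/(-35986) = (63647/2)*(-1/35986) = -63647/71972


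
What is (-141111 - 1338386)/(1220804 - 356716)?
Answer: -1479497/864088 ≈ -1.7122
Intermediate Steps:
(-141111 - 1338386)/(1220804 - 356716) = -1479497/864088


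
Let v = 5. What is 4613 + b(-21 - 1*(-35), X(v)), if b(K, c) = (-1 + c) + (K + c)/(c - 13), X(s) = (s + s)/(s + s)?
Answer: 18447/4 ≈ 4611.8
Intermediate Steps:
X(s) = 1 (X(s) = (2*s)/((2*s)) = (2*s)*(1/(2*s)) = 1)
b(K, c) = -1 + c + (K + c)/(-13 + c) (b(K, c) = (-1 + c) + (K + c)/(-13 + c) = -1 + c + (K + c)/(-13 + c))
4613 + b(-21 - 1*(-35), X(v)) = 4613 + (13 + (-21 - 1*(-35)) + 1² - 13*1)/(-13 + 1) = 4613 + (13 + (-21 + 35) + 1 - 13)/(-12) = 4613 - (13 + 14 + 1 - 13)/12 = 4613 - 1/12*15 = 4613 - 5/4 = 18447/4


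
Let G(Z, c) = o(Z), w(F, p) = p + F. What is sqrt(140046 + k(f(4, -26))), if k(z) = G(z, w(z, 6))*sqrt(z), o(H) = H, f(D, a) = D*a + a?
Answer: sqrt(140046 - 130*I*sqrt(130)) ≈ 374.23 - 1.98*I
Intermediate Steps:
w(F, p) = F + p
f(D, a) = a + D*a
G(Z, c) = Z
k(z) = z**(3/2) (k(z) = z*sqrt(z) = z**(3/2))
sqrt(140046 + k(f(4, -26))) = sqrt(140046 + (-26*(1 + 4))**(3/2)) = sqrt(140046 + (-26*5)**(3/2)) = sqrt(140046 + (-130)**(3/2)) = sqrt(140046 - 130*I*sqrt(130))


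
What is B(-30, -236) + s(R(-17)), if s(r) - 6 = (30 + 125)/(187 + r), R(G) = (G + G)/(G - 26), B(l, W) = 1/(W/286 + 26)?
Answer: 7982749/1162800 ≈ 6.8651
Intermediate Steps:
B(l, W) = 1/(26 + W/286) (B(l, W) = 1/(W*(1/286) + 26) = 1/(W/286 + 26) = 1/(26 + W/286))
R(G) = 2*G/(-26 + G) (R(G) = (2*G)/(-26 + G) = 2*G/(-26 + G))
s(r) = 6 + 155/(187 + r) (s(r) = 6 + (30 + 125)/(187 + r) = 6 + 155/(187 + r))
B(-30, -236) + s(R(-17)) = 286/(7436 - 236) + (1277 + 6*(2*(-17)/(-26 - 17)))/(187 + 2*(-17)/(-26 - 17)) = 286/7200 + (1277 + 6*(2*(-17)/(-43)))/(187 + 2*(-17)/(-43)) = 286*(1/7200) + (1277 + 6*(2*(-17)*(-1/43)))/(187 + 2*(-17)*(-1/43)) = 143/3600 + (1277 + 6*(34/43))/(187 + 34/43) = 143/3600 + (1277 + 204/43)/(8075/43) = 143/3600 + (43/8075)*(55115/43) = 143/3600 + 11023/1615 = 7982749/1162800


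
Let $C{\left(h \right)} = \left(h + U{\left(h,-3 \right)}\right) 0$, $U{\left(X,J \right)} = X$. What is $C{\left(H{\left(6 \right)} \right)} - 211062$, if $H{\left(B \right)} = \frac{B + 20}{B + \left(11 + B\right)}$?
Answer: $-211062$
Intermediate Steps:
$H{\left(B \right)} = \frac{20 + B}{11 + 2 B}$
$C{\left(h \right)} = 0$ ($C{\left(h \right)} = \left(h + h\right) 0 = 2 h 0 = 0$)
$C{\left(H{\left(6 \right)} \right)} - 211062 = 0 - 211062 = -211062$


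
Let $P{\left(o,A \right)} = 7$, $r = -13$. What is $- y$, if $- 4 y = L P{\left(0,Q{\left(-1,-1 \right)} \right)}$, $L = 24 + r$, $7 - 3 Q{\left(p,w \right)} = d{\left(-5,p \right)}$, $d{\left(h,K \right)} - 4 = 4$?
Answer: $\frac{77}{4} \approx 19.25$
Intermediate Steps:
$d{\left(h,K \right)} = 8$ ($d{\left(h,K \right)} = 4 + 4 = 8$)
$Q{\left(p,w \right)} = - \frac{1}{3}$ ($Q{\left(p,w \right)} = \frac{7}{3} - \frac{8}{3} = - \frac{1}{3}$)
$L = 11$ ($L = 24 - 13 = 11$)
$y = - \frac{77}{4}$ ($y = - \frac{11 \cdot 7}{4} = \left(- \frac{1}{4}\right) 77 = - \frac{77}{4} \approx -19.25$)
$- y = \left(-1\right) \left(- \frac{77}{4}\right) = \frac{77}{4}$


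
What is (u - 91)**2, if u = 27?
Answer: 4096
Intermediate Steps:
(u - 91)**2 = (27 - 91)**2 = (-64)**2 = 4096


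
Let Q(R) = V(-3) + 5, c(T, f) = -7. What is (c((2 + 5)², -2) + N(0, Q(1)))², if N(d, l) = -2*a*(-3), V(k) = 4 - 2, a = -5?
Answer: 1369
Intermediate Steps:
V(k) = 2
Q(R) = 7 (Q(R) = 2 + 5 = 7)
N(d, l) = -30 (N(d, l) = -2*(-5)*(-3) = 10*(-3) = -30)
(c((2 + 5)², -2) + N(0, Q(1)))² = (-7 - 30)² = (-37)² = 1369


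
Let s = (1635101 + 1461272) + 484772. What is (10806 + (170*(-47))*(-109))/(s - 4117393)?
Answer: -220429/134062 ≈ -1.6442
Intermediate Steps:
s = 3581145 (s = 3096373 + 484772 = 3581145)
(10806 + (170*(-47))*(-109))/(s - 4117393) = (10806 + (170*(-47))*(-109))/(3581145 - 4117393) = (10806 - 7990*(-109))/(-536248) = (10806 + 870910)*(-1/536248) = 881716*(-1/536248) = -220429/134062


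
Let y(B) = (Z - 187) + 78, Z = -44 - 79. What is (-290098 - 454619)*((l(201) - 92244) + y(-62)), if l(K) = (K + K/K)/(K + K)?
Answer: 4614161030425/67 ≈ 6.8868e+10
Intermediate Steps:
Z = -123
y(B) = -232 (y(B) = (-123 - 187) + 78 = -310 + 78 = -232)
l(K) = (1 + K)/(2*K) (l(K) = (K + 1)/((2*K)) = (1 + K)*(1/(2*K)) = (1 + K)/(2*K))
(-290098 - 454619)*((l(201) - 92244) + y(-62)) = (-290098 - 454619)*(((½)*(1 + 201)/201 - 92244) - 232) = -744717*(((½)*(1/201)*202 - 92244) - 232) = -744717*((101/201 - 92244) - 232) = -744717*(-18540943/201 - 232) = -744717*(-18587575/201) = 4614161030425/67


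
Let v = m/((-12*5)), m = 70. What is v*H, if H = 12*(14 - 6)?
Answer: -112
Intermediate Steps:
H = 96 (H = 12*8 = 96)
v = -7/6 (v = 70/((-12*5)) = 70/(-60) = 70*(-1/60) = -7/6 ≈ -1.1667)
v*H = -7/6*96 = -112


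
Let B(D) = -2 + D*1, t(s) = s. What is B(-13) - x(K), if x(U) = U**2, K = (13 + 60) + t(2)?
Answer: -5640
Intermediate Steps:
B(D) = -2 + D
K = 75 (K = (13 + 60) + 2 = 73 + 2 = 75)
B(-13) - x(K) = (-2 - 13) - 1*75**2 = -15 - 1*5625 = -15 - 5625 = -5640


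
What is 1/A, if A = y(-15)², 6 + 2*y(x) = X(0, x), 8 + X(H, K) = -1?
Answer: 4/225 ≈ 0.017778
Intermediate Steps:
X(H, K) = -9 (X(H, K) = -8 - 1 = -9)
y(x) = -15/2 (y(x) = -3 + (½)*(-9) = -3 - 9/2 = -15/2)
A = 225/4 (A = (-15/2)² = 225/4 ≈ 56.250)
1/A = 1/(225/4) = 4/225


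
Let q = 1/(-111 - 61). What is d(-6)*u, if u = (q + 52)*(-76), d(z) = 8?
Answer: -1359336/43 ≈ -31612.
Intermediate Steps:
q = -1/172 (q = 1/(-172) = -1/172 ≈ -0.0058140)
u = -169917/43 (u = (-1/172 + 52)*(-76) = (8943/172)*(-76) = -169917/43 ≈ -3951.6)
d(-6)*u = 8*(-169917/43) = -1359336/43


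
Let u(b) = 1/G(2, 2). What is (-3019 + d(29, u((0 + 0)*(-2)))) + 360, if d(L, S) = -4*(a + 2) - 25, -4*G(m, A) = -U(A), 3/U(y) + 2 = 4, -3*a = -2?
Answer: -8084/3 ≈ -2694.7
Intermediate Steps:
a = 2/3 (a = -1/3*(-2) = 2/3 ≈ 0.66667)
U(y) = 3/2 (U(y) = 3/(-2 + 4) = 3/2)
G(m, A) = 3/8 (G(m, A) = -(-1)*3/(4*2) = -1/4*(-3/2) = 3/8)
u(b) = 8/3 (u(b) = 1/(3/8) = 8/3)
d(L, S) = -107/3 (d(L, S) = -4*(2/3 + 2) - 25 = -4*8/3 - 25 = -32/3 - 25 = -107/3)
(-3019 + d(29, u((0 + 0)*(-2)))) + 360 = (-3019 - 107/3) + 360 = -9164/3 + 360 = -8084/3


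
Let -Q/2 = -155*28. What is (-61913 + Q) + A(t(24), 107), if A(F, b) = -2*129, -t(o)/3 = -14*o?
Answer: -53491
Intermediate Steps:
t(o) = 42*o (t(o) = -(-42)*o = 42*o)
A(F, b) = -258
Q = 8680 (Q = -(-310)*28 = -2*(-4340) = 8680)
(-61913 + Q) + A(t(24), 107) = (-61913 + 8680) - 258 = -53233 - 258 = -53491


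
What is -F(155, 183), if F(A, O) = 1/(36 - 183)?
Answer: 1/147 ≈ 0.0068027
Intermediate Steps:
F(A, O) = -1/147 (F(A, O) = 1/(-147) = -1/147)
-F(155, 183) = -1*(-1/147) = 1/147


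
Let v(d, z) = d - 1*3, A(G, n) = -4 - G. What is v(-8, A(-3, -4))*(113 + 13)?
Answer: -1386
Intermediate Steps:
v(d, z) = -3 + d (v(d, z) = d - 3 = -3 + d)
v(-8, A(-3, -4))*(113 + 13) = (-3 - 8)*(113 + 13) = -11*126 = -1386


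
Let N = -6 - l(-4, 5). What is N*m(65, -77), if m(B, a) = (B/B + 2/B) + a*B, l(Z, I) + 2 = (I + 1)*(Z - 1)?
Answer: -650516/5 ≈ -1.3010e+5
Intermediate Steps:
l(Z, I) = -2 + (1 + I)*(-1 + Z) (l(Z, I) = -2 + (I + 1)*(Z - 1) = -2 + (1 + I)*(-1 + Z))
m(B, a) = 1 + 2/B + B*a (m(B, a) = (1 + 2/B) + B*a = 1 + 2/B + B*a)
N = 26 (N = -6 - (-3 - 4 - 1*5 + 5*(-4)) = -6 - (-3 - 4 - 5 - 20) = -6 - 1*(-32) = -6 + 32 = 26)
N*m(65, -77) = 26*(1 + 2/65 + 65*(-77)) = 26*(1 + 2*(1/65) - 5005) = 26*(1 + 2/65 - 5005) = 26*(-325258/65) = -650516/5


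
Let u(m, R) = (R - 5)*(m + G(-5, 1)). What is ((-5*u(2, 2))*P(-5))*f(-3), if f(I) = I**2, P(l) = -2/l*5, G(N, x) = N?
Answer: -810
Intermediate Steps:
u(m, R) = (-5 + R)*(-5 + m) (u(m, R) = (R - 5)*(m - 5) = (-5 + R)*(-5 + m))
P(l) = -10/l
((-5*u(2, 2))*P(-5))*f(-3) = ((-5*(25 - 5*2 - 5*2 + 2*2))*(-10/(-5)))*(-3)**2 = ((-5*(25 - 10 - 10 + 4))*(-10*(-1/5)))*9 = (-5*9*2)*9 = -45*2*9 = -90*9 = -810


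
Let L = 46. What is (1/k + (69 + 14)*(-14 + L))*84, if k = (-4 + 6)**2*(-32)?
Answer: 7139307/32 ≈ 2.2310e+5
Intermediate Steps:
k = -128 (k = 2**2*(-32) = 4*(-32) = -128)
(1/k + (69 + 14)*(-14 + L))*84 = (1/(-128) + (69 + 14)*(-14 + 46))*84 = (-1/128 + 83*32)*84 = (-1/128 + 2656)*84 = (339967/128)*84 = 7139307/32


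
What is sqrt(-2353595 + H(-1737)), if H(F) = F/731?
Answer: I*sqrt(1257670647542)/731 ≈ 1534.1*I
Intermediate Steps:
H(F) = F/731 (H(F) = F*(1/731) = F/731)
sqrt(-2353595 + H(-1737)) = sqrt(-2353595 + (1/731)*(-1737)) = sqrt(-2353595 - 1737/731) = sqrt(-1720479682/731) = I*sqrt(1257670647542)/731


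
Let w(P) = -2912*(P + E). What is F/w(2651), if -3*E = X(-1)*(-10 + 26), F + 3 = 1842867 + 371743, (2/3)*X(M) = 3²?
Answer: -2214607/7510048 ≈ -0.29489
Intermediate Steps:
X(M) = 27/2 (X(M) = (3/2)*3² = (3/2)*9 = 27/2)
F = 2214607 (F = -3 + (1842867 + 371743) = -3 + 2214610 = 2214607)
E = -72 (E = -9*(-10 + 26)/2 = -9*16/2 = -⅓*216 = -72)
w(P) = 209664 - 2912*P (w(P) = -2912*(P - 72) = -2912*(-72 + P) = 209664 - 2912*P)
F/w(2651) = 2214607/(209664 - 2912*2651) = 2214607/(209664 - 7719712) = 2214607/(-7510048) = 2214607*(-1/7510048) = -2214607/7510048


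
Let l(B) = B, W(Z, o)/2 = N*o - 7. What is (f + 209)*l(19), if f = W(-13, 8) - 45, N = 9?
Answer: 5586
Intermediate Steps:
W(Z, o) = -14 + 18*o (W(Z, o) = 2*(9*o - 7) = 2*(-7 + 9*o) = -14 + 18*o)
f = 85 (f = (-14 + 18*8) - 45 = (-14 + 144) - 45 = 130 - 45 = 85)
(f + 209)*l(19) = (85 + 209)*19 = 294*19 = 5586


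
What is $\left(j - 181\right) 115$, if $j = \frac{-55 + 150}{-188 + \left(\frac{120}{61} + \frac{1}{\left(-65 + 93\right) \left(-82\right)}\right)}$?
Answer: $- \frac{543866373035}{26055069} \approx -20874.0$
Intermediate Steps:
$j = - \frac{13305320}{26055069}$ ($j = \frac{95}{-188 + \left(120 \cdot \frac{1}{61} + \frac{1}{28} \left(- \frac{1}{82}\right)\right)} = \frac{95}{-188 + \left(\frac{120}{61} + \frac{1}{28} \left(- \frac{1}{82}\right)\right)} = \frac{95}{-188 + \left(\frac{120}{61} - \frac{1}{2296}\right)} = \frac{95}{-188 + \frac{275459}{140056}} = \frac{95}{- \frac{26055069}{140056}} = 95 \left(- \frac{140056}{26055069}\right) = - \frac{13305320}{26055069} \approx -0.51066$)
$\left(j - 181\right) 115 = \left(- \frac{13305320}{26055069} - 181\right) 115 = \left(- \frac{4729272809}{26055069}\right) 115 = - \frac{543866373035}{26055069}$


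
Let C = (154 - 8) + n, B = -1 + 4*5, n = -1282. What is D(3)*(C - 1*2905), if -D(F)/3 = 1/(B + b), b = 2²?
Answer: 12123/23 ≈ 527.09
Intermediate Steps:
b = 4
B = 19 (B = -1 + 20 = 19)
D(F) = -3/23 (D(F) = -3/(19 + 4) = -3/23)
C = -1136 (C = (154 - 8) - 1282 = 146 - 1282 = -1136)
D(3)*(C - 1*2905) = -3*(-1136 - 1*2905)/23 = -3*(-1136 - 2905)/23 = -3/23*(-4041) = 12123/23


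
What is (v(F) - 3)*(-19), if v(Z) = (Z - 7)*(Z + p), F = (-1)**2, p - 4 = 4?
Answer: 1083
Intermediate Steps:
p = 8 (p = 4 + 4 = 8)
F = 1
v(Z) = (-7 + Z)*(8 + Z) (v(Z) = (Z - 7)*(Z + 8) = (-7 + Z)*(8 + Z))
(v(F) - 3)*(-19) = ((-56 + 1 + 1**2) - 3)*(-19) = ((-56 + 1 + 1) - 3)*(-19) = (-54 - 3)*(-19) = -57*(-19) = 1083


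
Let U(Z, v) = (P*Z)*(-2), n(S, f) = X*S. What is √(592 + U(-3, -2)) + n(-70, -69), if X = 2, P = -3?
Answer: -140 + √574 ≈ -116.04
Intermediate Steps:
n(S, f) = 2*S
U(Z, v) = 6*Z (U(Z, v) = -3*Z*(-2) = 6*Z)
√(592 + U(-3, -2)) + n(-70, -69) = √(592 + 6*(-3)) + 2*(-70) = √(592 - 18) - 140 = √574 - 140 = -140 + √574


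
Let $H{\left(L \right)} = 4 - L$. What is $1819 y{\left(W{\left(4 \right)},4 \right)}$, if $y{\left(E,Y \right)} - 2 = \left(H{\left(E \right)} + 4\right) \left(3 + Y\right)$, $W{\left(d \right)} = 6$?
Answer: $29104$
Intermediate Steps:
$y{\left(E,Y \right)} = 2 + \left(3 + Y\right) \left(8 - E\right)$ ($y{\left(E,Y \right)} = 2 + \left(\left(4 - E\right) + 4\right) \left(3 + Y\right) = 2 + \left(8 - E\right) \left(3 + Y\right) = 2 + \left(3 + Y\right) \left(8 - E\right)$)
$1819 y{\left(W{\left(4 \right)},4 \right)} = 1819 \left(26 - 18 + 8 \cdot 4 - 6 \cdot 4\right) = 1819 \left(26 - 18 + 32 - 24\right) = 1819 \cdot 16 = 29104$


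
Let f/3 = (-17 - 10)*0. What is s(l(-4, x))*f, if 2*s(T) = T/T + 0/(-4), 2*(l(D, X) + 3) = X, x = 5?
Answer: 0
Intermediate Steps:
l(D, X) = -3 + X/2
s(T) = ½ (s(T) = (T/T + 0/(-4))/2 = (1 + 0*(-¼))/2 = (1 + 0)/2 = (½)*1 = ½)
f = 0 (f = 3*((-17 - 10)*0) = 3*(-27*0) = 3*0 = 0)
s(l(-4, x))*f = (½)*0 = 0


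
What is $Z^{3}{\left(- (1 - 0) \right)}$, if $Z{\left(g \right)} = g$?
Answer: $-1$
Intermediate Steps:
$Z^{3}{\left(- (1 - 0) \right)} = \left(- (1 - 0)\right)^{3} = \left(- (1 + 0)\right)^{3} = \left(\left(-1\right) 1\right)^{3} = \left(-1\right)^{3} = -1$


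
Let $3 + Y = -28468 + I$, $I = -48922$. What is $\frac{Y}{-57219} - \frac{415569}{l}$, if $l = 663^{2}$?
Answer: $\frac{379300778}{931544393} \approx 0.40717$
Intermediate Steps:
$l = 439569$
$Y = -77393$ ($Y = -3 - 77390 = -77393$)
$\frac{Y}{-57219} - \frac{415569}{l} = - \frac{77393}{-57219} - \frac{415569}{439569} = \left(-77393\right) \left(- \frac{1}{57219}\right) - \frac{138523}{146523} = \frac{77393}{57219} - \frac{138523}{146523} = \frac{379300778}{931544393}$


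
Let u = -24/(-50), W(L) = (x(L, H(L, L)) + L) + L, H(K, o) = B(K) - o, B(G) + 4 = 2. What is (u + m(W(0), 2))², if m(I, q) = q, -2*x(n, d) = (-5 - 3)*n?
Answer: 3844/625 ≈ 6.1504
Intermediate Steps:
B(G) = -2 (B(G) = -4 + 2 = -2)
H(K, o) = -2 - o
x(n, d) = 4*n (x(n, d) = -(-5 - 3)*n/2 = -(-4)*n = 4*n)
W(L) = 6*L (W(L) = (4*L + L) + L = 5*L + L = 6*L)
u = 12/25 (u = -24*(-1/50) = 12/25 ≈ 0.48000)
(u + m(W(0), 2))² = (12/25 + 2)² = (62/25)² = 3844/625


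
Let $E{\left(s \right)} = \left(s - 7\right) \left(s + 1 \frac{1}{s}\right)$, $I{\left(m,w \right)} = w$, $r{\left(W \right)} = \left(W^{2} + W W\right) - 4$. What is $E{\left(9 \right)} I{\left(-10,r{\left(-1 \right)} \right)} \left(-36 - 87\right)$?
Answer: $\frac{13448}{3} \approx 4482.7$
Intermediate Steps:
$r{\left(W \right)} = -4 + 2 W^{2}$ ($r{\left(W \right)} = \left(W^{2} + W^{2}\right) - 4 = 2 W^{2} - 4 = -4 + 2 W^{2}$)
$E{\left(s \right)} = \left(-7 + s\right) \left(s + \frac{1}{s}\right)$
$E{\left(9 \right)} I{\left(-10,r{\left(-1 \right)} \right)} \left(-36 - 87\right) = \left(1 + 9^{2} - 63 - \frac{7}{9}\right) \left(-4 + 2 \left(-1\right)^{2}\right) \left(-36 - 87\right) = \left(1 + 81 - 63 - \frac{7}{9}\right) \left(-4 + 2 \cdot 1\right) \left(-123\right) = \left(1 + 81 - 63 - \frac{7}{9}\right) \left(-4 + 2\right) \left(-123\right) = \frac{164}{9} \left(-2\right) \left(-123\right) = \left(- \frac{328}{9}\right) \left(-123\right) = \frac{13448}{3}$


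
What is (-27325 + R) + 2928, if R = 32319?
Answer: 7922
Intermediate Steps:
(-27325 + R) + 2928 = (-27325 + 32319) + 2928 = 4994 + 2928 = 7922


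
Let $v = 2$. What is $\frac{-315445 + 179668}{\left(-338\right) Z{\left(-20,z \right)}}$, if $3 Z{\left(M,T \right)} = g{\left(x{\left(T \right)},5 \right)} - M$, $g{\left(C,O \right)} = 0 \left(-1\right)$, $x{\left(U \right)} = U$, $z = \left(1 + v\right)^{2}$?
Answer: $\frac{407331}{6760} \approx 60.256$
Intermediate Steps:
$z = 9$ ($z = \left(1 + 2\right)^{2} = 3^{2} = 9$)
$g{\left(C,O \right)} = 0$
$Z{\left(M,T \right)} = - \frac{M}{3}$ ($Z{\left(M,T \right)} = \frac{0 - M}{3} = \frac{\left(-1\right) M}{3} = - \frac{M}{3}$)
$\frac{-315445 + 179668}{\left(-338\right) Z{\left(-20,z \right)}} = \frac{-315445 + 179668}{\left(-338\right) \left(\left(- \frac{1}{3}\right) \left(-20\right)\right)} = - \frac{135777}{\left(-338\right) \frac{20}{3}} = - \frac{135777}{- \frac{6760}{3}} = \left(-135777\right) \left(- \frac{3}{6760}\right) = \frac{407331}{6760}$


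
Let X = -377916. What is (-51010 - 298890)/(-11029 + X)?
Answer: 69980/77789 ≈ 0.89961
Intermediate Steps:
(-51010 - 298890)/(-11029 + X) = (-51010 - 298890)/(-11029 - 377916) = -349900/(-388945) = -349900*(-1/388945) = 69980/77789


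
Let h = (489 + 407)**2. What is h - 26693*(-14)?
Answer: 1176518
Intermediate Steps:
h = 802816 (h = 896**2 = 802816)
h - 26693*(-14) = 802816 - 26693*(-14) = 802816 + 373702 = 1176518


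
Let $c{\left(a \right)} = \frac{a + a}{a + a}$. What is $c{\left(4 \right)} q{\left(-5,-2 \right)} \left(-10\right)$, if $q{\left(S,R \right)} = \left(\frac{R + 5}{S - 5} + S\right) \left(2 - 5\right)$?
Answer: $-159$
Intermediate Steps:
$c{\left(a \right)} = 1$ ($c{\left(a \right)} = \frac{2 a}{2 a} = 2 a \frac{1}{2 a} = 1$)
$q{\left(S,R \right)} = - 3 S - \frac{3 \left(5 + R\right)}{-5 + S}$ ($q{\left(S,R \right)} = \left(\frac{5 + R}{-5 + S} + S\right) \left(-3\right) = \left(S + \frac{5 + R}{-5 + S}\right) \left(-3\right) = - 3 S - \frac{3 \left(5 + R\right)}{-5 + S}$)
$c{\left(4 \right)} q{\left(-5,-2 \right)} \left(-10\right) = 1 \frac{3 \left(-5 - -2 - \left(-5\right)^{2} + 5 \left(-5\right)\right)}{-5 - 5} \left(-10\right) = 1 \frac{3 \left(-5 + 2 - 25 - 25\right)}{-10} \left(-10\right) = 1 \cdot 3 \left(- \frac{1}{10}\right) \left(-5 + 2 - 25 - 25\right) \left(-10\right) = 1 \cdot 3 \left(- \frac{1}{10}\right) \left(-53\right) \left(-10\right) = 1 \cdot \frac{159}{10} \left(-10\right) = \frac{159}{10} \left(-10\right) = -159$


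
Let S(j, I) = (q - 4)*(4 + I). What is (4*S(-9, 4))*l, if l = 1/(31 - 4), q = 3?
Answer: -32/27 ≈ -1.1852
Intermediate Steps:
l = 1/27 ≈ 0.037037
S(j, I) = -4 - I (S(j, I) = (3 - 4)*(4 + I) = -(4 + I) = -4 - I)
(4*S(-9, 4))*l = (4*(-4 - 1*4))*(1/27) = (4*(-4 - 4))*(1/27) = (4*(-8))*(1/27) = -32*1/27 = -32/27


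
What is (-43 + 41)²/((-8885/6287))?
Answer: -25148/8885 ≈ -2.8304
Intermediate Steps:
(-43 + 41)²/((-8885/6287)) = (-2)²/((-8885*1/6287)) = 4/(-8885/6287) = 4*(-6287/8885) = -25148/8885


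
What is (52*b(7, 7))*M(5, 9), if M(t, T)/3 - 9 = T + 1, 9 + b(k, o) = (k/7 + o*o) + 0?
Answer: 121524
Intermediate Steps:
b(k, o) = -9 + o² + k/7 (b(k, o) = -9 + ((k/7 + o*o) + 0) = -9 + ((k/7 + o²) + 0) = -9 + ((o² + k/7) + 0) = -9 + (o² + k/7) = -9 + o² + k/7)
M(t, T) = 30 + 3*T (M(t, T) = 27 + 3*(T + 1) = 27 + 3*(1 + T) = 27 + (3 + 3*T) = 30 + 3*T)
(52*b(7, 7))*M(5, 9) = (52*(-9 + 7² + (⅐)*7))*(30 + 3*9) = (52*(-9 + 49 + 1))*(30 + 27) = (52*41)*57 = 2132*57 = 121524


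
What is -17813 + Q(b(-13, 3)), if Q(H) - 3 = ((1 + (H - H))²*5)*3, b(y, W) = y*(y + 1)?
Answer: -17795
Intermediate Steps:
b(y, W) = y*(1 + y)
Q(H) = 18 (Q(H) = 3 + ((1 + (H - H))²*5)*3 = 3 + ((1 + 0)²*5)*3 = 3 + (1²*5)*3 = 3 + (1*5)*3 = 3 + 5*3 = 3 + 15 = 18)
-17813 + Q(b(-13, 3)) = -17813 + 18 = -17795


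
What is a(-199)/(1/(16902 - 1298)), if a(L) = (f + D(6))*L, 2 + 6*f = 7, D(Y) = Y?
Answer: -63656518/3 ≈ -2.1219e+7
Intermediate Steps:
f = ⅚ (f = -⅓ + (⅙)*7 = -⅓ + 7/6 = ⅚ ≈ 0.83333)
a(L) = 41*L/6 (a(L) = (⅚ + 6)*L = 41*L/6)
a(-199)/(1/(16902 - 1298)) = ((41/6)*(-199))/(1/(16902 - 1298)) = -8159/(6*(1/15604)) = -8159/(6*1/15604) = -8159/6*15604 = -63656518/3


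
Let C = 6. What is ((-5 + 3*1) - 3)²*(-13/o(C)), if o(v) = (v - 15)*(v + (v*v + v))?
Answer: 325/432 ≈ 0.75231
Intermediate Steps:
o(v) = (-15 + v)*(v² + 2*v) (o(v) = (-15 + v)*(v + (v² + v)) = (-15 + v)*(v + (v + v²)) = (-15 + v)*(v² + 2*v))
((-5 + 3*1) - 3)²*(-13/o(C)) = ((-5 + 3*1) - 3)²*(-13*1/(6*(-30 + 6² - 13*6))) = ((-5 + 3) - 3)²*(-13*1/(6*(-30 + 36 - 78))) = (-2 - 3)²*(-13/(6*(-72))) = (-5)²*(-13/(-432)) = 25*(-13*(-1/432)) = 25*(13/432) = 325/432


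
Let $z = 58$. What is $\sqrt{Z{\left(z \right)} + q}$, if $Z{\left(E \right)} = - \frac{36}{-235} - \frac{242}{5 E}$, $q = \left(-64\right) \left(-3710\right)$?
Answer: $\frac{\sqrt{11027685141955}}{6815} \approx 487.28$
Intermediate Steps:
$q = 237440$
$Z{\left(E \right)} = \frac{36}{235} - \frac{242}{5 E}$ ($Z{\left(E \right)} = \left(-36\right) \left(- \frac{1}{235}\right) - 242 \frac{1}{5 E} = \frac{36}{235} - \frac{242}{5 E}$)
$\sqrt{Z{\left(z \right)} + q} = \sqrt{\frac{2 \left(-5687 + 18 \cdot 58\right)}{235 \cdot 58} + 237440} = \sqrt{\frac{2}{235} \cdot \frac{1}{58} \left(-5687 + 1044\right) + 237440} = \sqrt{\frac{2}{235} \cdot \frac{1}{58} \left(-4643\right) + 237440} = \sqrt{- \frac{4643}{6815} + 237440} = \sqrt{\frac{1618148957}{6815}} = \frac{\sqrt{11027685141955}}{6815}$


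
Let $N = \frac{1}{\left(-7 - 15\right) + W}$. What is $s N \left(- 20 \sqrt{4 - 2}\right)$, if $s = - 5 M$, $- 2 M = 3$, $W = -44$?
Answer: $\frac{25 \sqrt{2}}{11} \approx 3.2141$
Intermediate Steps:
$M = - \frac{3}{2}$ ($M = \left(- \frac{1}{2}\right) 3 = - \frac{3}{2} \approx -1.5$)
$s = \frac{15}{2}$ ($s = \left(-5\right) \left(- \frac{3}{2}\right) = \frac{15}{2} \approx 7.5$)
$N = - \frac{1}{66}$ ($N = \frac{1}{\left(-7 - 15\right) - 44} = \frac{1}{-22 - 44} = \frac{1}{-66} = - \frac{1}{66} \approx -0.015152$)
$s N \left(- 20 \sqrt{4 - 2}\right) = \frac{15}{2} \left(- \frac{1}{66}\right) \left(- 20 \sqrt{4 - 2}\right) = - \frac{5 \left(- 20 \sqrt{2}\right)}{44} = \frac{25 \sqrt{2}}{11}$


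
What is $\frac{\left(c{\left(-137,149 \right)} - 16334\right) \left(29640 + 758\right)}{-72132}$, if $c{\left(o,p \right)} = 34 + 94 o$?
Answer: $\frac{73912737}{6011} \approx 12296.0$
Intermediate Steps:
$\frac{\left(c{\left(-137,149 \right)} - 16334\right) \left(29640 + 758\right)}{-72132} = \frac{\left(\left(34 + 94 \left(-137\right)\right) - 16334\right) \left(29640 + 758\right)}{-72132} = \left(\left(34 - 12878\right) - 16334\right) 30398 \left(- \frac{1}{72132}\right) = \left(-12844 - 16334\right) 30398 \left(- \frac{1}{72132}\right) = \left(-29178\right) 30398 \left(- \frac{1}{72132}\right) = \left(-886952844\right) \left(- \frac{1}{72132}\right) = \frac{73912737}{6011}$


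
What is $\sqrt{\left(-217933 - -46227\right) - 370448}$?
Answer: $i \sqrt{542154} \approx 736.31 i$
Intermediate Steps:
$\sqrt{\left(-217933 - -46227\right) - 370448} = \sqrt{\left(-217933 + 46227\right) - 370448} = \sqrt{-171706 - 370448} = \sqrt{-542154} = i \sqrt{542154}$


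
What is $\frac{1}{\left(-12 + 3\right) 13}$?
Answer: $- \frac{1}{117} \approx -0.008547$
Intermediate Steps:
$\frac{1}{\left(-12 + 3\right) 13} = \frac{1}{\left(-9\right) 13} = \frac{1}{-117} = - \frac{1}{117}$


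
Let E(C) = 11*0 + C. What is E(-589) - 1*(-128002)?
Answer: 127413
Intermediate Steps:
E(C) = C (E(C) = 0 + C = C)
E(-589) - 1*(-128002) = -589 - 1*(-128002) = -589 + 128002 = 127413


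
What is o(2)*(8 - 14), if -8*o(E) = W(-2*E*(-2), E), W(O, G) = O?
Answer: 6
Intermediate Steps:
o(E) = -E/2 (o(E) = -(-2*E)*(-2)/8 = -E/2)
o(2)*(8 - 14) = (-½*2)*(8 - 14) = -1*(-6) = 6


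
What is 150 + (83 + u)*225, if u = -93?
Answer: -2100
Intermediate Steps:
150 + (83 + u)*225 = 150 + (83 - 93)*225 = 150 - 10*225 = 150 - 2250 = -2100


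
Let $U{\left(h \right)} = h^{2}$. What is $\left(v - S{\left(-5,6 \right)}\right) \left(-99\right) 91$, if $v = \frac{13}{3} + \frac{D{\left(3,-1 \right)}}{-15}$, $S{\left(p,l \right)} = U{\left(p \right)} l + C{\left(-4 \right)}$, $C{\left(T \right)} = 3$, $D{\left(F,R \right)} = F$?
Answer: $\frac{6705699}{5} \approx 1.3411 \cdot 10^{6}$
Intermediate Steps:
$S{\left(p,l \right)} = 3 + l p^{2}$ ($S{\left(p,l \right)} = p^{2} l + 3 = l p^{2} + 3 = 3 + l p^{2}$)
$v = \frac{62}{15}$ ($v = \frac{13}{3} + \frac{3}{-15} = 13 \cdot \frac{1}{3} + 3 \left(- \frac{1}{15}\right) = \frac{13}{3} - \frac{1}{5} = \frac{62}{15} \approx 4.1333$)
$\left(v - S{\left(-5,6 \right)}\right) \left(-99\right) 91 = \left(\frac{62}{15} - \left(3 + 6 \left(-5\right)^{2}\right)\right) \left(-99\right) 91 = \left(\frac{62}{15} - \left(3 + 6 \cdot 25\right)\right) \left(-99\right) 91 = \left(\frac{62}{15} - \left(3 + 150\right)\right) \left(-99\right) 91 = \left(\frac{62}{15} - 153\right) \left(-99\right) 91 = \left(- \frac{2233}{15}\right) \left(-99\right) 91 = \frac{73689}{5} \cdot 91 = \frac{6705699}{5}$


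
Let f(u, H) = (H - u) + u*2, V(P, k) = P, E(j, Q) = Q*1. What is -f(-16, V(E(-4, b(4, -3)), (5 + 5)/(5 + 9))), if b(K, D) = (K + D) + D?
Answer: 18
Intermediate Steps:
b(K, D) = K + 2*D (b(K, D) = (D + K) + D = K + 2*D)
E(j, Q) = Q
f(u, H) = H + u (f(u, H) = (H - u) + 2*u = H + u)
-f(-16, V(E(-4, b(4, -3)), (5 + 5)/(5 + 9))) = -((4 + 2*(-3)) - 16) = -((4 - 6) - 16) = -(-2 - 16) = -1*(-18) = 18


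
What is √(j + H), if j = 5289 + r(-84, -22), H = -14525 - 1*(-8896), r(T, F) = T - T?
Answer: 2*I*√85 ≈ 18.439*I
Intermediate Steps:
r(T, F) = 0
H = -5629 (H = -14525 + 8896 = -5629)
j = 5289 (j = 5289 + 0 = 5289)
√(j + H) = √(5289 - 5629) = √(-340) = 2*I*√85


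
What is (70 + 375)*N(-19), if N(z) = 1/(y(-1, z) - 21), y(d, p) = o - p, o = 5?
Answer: 445/3 ≈ 148.33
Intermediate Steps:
y(d, p) = 5 - p
N(z) = 1/(-16 - z) (N(z) = 1/((5 - z) - 21) = 1/(-16 - z))
(70 + 375)*N(-19) = (70 + 375)*(-1/(16 - 19)) = 445*(-1/(-3)) = 445*(-1*(-⅓)) = 445*(⅓) = 445/3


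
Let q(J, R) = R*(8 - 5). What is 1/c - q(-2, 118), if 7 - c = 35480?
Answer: -12557443/35473 ≈ -354.00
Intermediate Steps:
c = -35473 (c = 7 - 1*35480 = 7 - 35480 = -35473)
q(J, R) = 3*R (q(J, R) = R*3 = 3*R)
1/c - q(-2, 118) = 1/(-35473) - 3*118 = -1/35473 - 1*354 = -1/35473 - 354 = -12557443/35473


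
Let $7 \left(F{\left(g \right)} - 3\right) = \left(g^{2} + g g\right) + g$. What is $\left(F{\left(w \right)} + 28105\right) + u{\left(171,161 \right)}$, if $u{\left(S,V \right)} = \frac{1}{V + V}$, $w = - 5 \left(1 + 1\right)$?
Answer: $\frac{9059517}{322} \approx 28135.0$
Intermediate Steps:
$w = -10$ ($w = \left(-5\right) 2 = -10$)
$F{\left(g \right)} = 3 + \frac{g}{7} + \frac{2 g^{2}}{7}$ ($F{\left(g \right)} = 3 + \frac{\left(g^{2} + g g\right) + g}{7} = 3 + \frac{\left(g^{2} + g^{2}\right) + g}{7} = 3 + \frac{2 g^{2} + g}{7} = 3 + \frac{g + 2 g^{2}}{7} = 3 + \left(\frac{g}{7} + \frac{2 g^{2}}{7}\right) = 3 + \frac{g}{7} + \frac{2 g^{2}}{7}$)
$u{\left(S,V \right)} = \frac{1}{2 V}$
$\left(F{\left(w \right)} + 28105\right) + u{\left(171,161 \right)} = \left(\left(3 + \frac{1}{7} \left(-10\right) + \frac{2 \left(-10\right)^{2}}{7}\right) + 28105\right) + \frac{1}{2 \cdot 161} = \left(\left(3 - \frac{10}{7} + \frac{2}{7} \cdot 100\right) + 28105\right) + \frac{1}{2} \cdot \frac{1}{161} = \left(\left(3 - \frac{10}{7} + \frac{200}{7}\right) + 28105\right) + \frac{1}{322} = \left(\frac{211}{7} + 28105\right) + \frac{1}{322} = \frac{196946}{7} + \frac{1}{322} = \frac{9059517}{322}$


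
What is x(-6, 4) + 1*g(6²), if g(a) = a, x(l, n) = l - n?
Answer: 26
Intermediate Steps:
x(-6, 4) + 1*g(6²) = (-6 - 1*4) + 1*6² = (-6 - 4) + 1*36 = -10 + 36 = 26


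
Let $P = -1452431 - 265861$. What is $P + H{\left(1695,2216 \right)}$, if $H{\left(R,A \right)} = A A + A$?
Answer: $3194580$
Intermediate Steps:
$P = -1718292$ ($P = -1452431 - 265861 = -1718292$)
$H{\left(R,A \right)} = A + A^{2}$ ($H{\left(R,A \right)} = A^{2} + A = A + A^{2}$)
$P + H{\left(1695,2216 \right)} = -1718292 + 2216 \left(1 + 2216\right) = -1718292 + 2216 \cdot 2217 = -1718292 + 4912872 = 3194580$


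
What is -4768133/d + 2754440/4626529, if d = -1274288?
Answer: 25569855439077/5895530386352 ≈ 4.3372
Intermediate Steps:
-4768133/d + 2754440/4626529 = -4768133/(-1274288) + 2754440/4626529 = -4768133*(-1/1274288) + 2754440*(1/4626529) = 4768133/1274288 + 2754440/4626529 = 25569855439077/5895530386352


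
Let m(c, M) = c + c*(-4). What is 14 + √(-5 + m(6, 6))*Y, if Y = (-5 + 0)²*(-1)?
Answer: 14 - 25*I*√23 ≈ 14.0 - 119.9*I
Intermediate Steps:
m(c, M) = -3*c (m(c, M) = c - 4*c = -3*c)
Y = -25 (Y = (-5)²*(-1) = 25*(-1) = -25)
14 + √(-5 + m(6, 6))*Y = 14 + √(-5 - 3*6)*(-25) = 14 + √(-5 - 18)*(-25) = 14 + √(-23)*(-25) = 14 + (I*√23)*(-25) = 14 - 25*I*√23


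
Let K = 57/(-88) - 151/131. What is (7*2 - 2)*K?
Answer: -62265/2882 ≈ -21.605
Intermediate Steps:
K = -20755/11528 (K = 57*(-1/88) - 151*1/131 = -57/88 - 151/131 = -20755/11528 ≈ -1.8004)
(7*2 - 2)*K = (7*2 - 2)*(-20755/11528) = (14 - 2)*(-20755/11528) = 12*(-20755/11528) = -62265/2882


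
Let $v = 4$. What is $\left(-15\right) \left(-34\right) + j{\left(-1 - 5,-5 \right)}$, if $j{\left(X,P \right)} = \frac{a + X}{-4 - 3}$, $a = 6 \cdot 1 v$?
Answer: $\frac{3552}{7} \approx 507.43$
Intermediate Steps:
$a = 24$ ($a = 6 \cdot 1 \cdot 4 = 6 \cdot 4 = 24$)
$j{\left(X,P \right)} = - \frac{24}{7} - \frac{X}{7}$ ($j{\left(X,P \right)} = \frac{24 + X}{-4 - 3} = \frac{24 + X}{-7} = \left(24 + X\right) \left(- \frac{1}{7}\right) = - \frac{24}{7} - \frac{X}{7}$)
$\left(-15\right) \left(-34\right) + j{\left(-1 - 5,-5 \right)} = \left(-15\right) \left(-34\right) - \left(\frac{24}{7} + \frac{-1 - 5}{7}\right) = 510 - \left(\frac{24}{7} + \frac{-1 - 5}{7}\right) = 510 - \frac{18}{7} = \frac{3552}{7}$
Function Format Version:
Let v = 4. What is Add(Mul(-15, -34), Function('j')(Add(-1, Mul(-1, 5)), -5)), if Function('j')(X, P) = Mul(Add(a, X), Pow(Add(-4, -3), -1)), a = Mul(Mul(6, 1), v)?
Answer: Rational(3552, 7) ≈ 507.43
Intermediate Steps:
a = 24 (a = Mul(Mul(6, 1), 4) = Mul(6, 4) = 24)
Function('j')(X, P) = Add(Rational(-24, 7), Mul(Rational(-1, 7), X)) (Function('j')(X, P) = Mul(Add(24, X), Pow(Add(-4, -3), -1)) = Mul(Add(24, X), Pow(-7, -1)) = Mul(Add(24, X), Rational(-1, 7)) = Add(Rational(-24, 7), Mul(Rational(-1, 7), X)))
Add(Mul(-15, -34), Function('j')(Add(-1, Mul(-1, 5)), -5)) = Add(Mul(-15, -34), Add(Rational(-24, 7), Mul(Rational(-1, 7), Add(-1, Mul(-1, 5))))) = Add(510, Add(Rational(-24, 7), Mul(Rational(-1, 7), Add(-1, -5)))) = Add(510, Add(Rational(-24, 7), Mul(Rational(-1, 7), -6))) = Add(510, Add(Rational(-24, 7), Rational(6, 7))) = Add(510, Rational(-18, 7)) = Rational(3552, 7)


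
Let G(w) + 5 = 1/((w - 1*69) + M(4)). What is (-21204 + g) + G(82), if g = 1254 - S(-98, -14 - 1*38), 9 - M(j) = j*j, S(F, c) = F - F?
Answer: -119729/6 ≈ -19955.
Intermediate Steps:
S(F, c) = 0
M(j) = 9 - j² (M(j) = 9 - j*j = 9 - j²)
g = 1254 (g = 1254 - 1*0 = 1254 + 0 = 1254)
G(w) = -5 + 1/(-76 + w) (G(w) = -5 + 1/((w - 1*69) + (9 - 1*4²)) = -5 + 1/((w - 69) + (9 - 1*16)) = -5 + 1/((-69 + w) + (9 - 16)) = -5 + 1/((-69 + w) - 7) = -5 + 1/(-76 + w))
(-21204 + g) + G(82) = (-21204 + 1254) + (381 - 5*82)/(-76 + 82) = -19950 + (381 - 410)/6 = -19950 + (⅙)*(-29) = -19950 - 29/6 = -119729/6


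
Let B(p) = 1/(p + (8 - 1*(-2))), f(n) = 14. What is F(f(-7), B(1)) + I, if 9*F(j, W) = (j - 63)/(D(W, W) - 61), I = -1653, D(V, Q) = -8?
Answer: -1026464/621 ≈ -1652.9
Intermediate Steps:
B(p) = 1/(10 + p) (B(p) = 1/(p + (8 + 2)) = 1/(p + 10) = 1/(10 + p))
F(j, W) = 7/69 - j/621 (F(j, W) = ((j - 63)/(-8 - 61))/9 = ((-63 + j)/(-69))/9 = ((-63 + j)*(-1/69))/9 = (21/23 - j/69)/9 = 7/69 - j/621)
F(f(-7), B(1)) + I = (7/69 - 1/621*14) - 1653 = (7/69 - 14/621) - 1653 = 49/621 - 1653 = -1026464/621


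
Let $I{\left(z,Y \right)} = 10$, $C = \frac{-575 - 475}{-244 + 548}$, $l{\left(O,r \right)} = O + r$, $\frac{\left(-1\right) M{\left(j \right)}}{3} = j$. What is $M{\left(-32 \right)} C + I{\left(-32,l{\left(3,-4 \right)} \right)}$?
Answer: $- \frac{6110}{19} \approx -321.58$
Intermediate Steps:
$M{\left(j \right)} = - 3 j$
$C = - \frac{525}{152}$ ($C = - \frac{1050}{304} = \left(-1050\right) \frac{1}{304} = - \frac{525}{152} \approx -3.4539$)
$M{\left(-32 \right)} C + I{\left(-32,l{\left(3,-4 \right)} \right)} = \left(-3\right) \left(-32\right) \left(- \frac{525}{152}\right) + 10 = 96 \left(- \frac{525}{152}\right) + 10 = - \frac{6300}{19} + 10 = - \frac{6110}{19}$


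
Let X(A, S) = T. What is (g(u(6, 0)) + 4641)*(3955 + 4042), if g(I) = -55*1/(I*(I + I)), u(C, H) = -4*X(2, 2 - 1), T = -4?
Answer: 19001967589/512 ≈ 3.7113e+7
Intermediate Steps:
X(A, S) = -4
u(C, H) = 16 (u(C, H) = -4*(-4) = 16)
g(I) = -55/(2*I²) (g(I) = -55*1/(2*I²) = -55/(2*I²))
(g(u(6, 0)) + 4641)*(3955 + 4042) = (-55/2/16² + 4641)*(3955 + 4042) = (-55/2*1/256 + 4641)*7997 = (-55/512 + 4641)*7997 = (2376137/512)*7997 = 19001967589/512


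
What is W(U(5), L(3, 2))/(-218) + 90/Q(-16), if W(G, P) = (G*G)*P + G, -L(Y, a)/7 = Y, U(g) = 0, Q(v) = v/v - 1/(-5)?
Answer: 75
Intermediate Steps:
Q(v) = 6/5 (Q(v) = 1 - 1*(-1/5) = 1 + 1/5 = 6/5)
L(Y, a) = -7*Y
W(G, P) = G + P*G**2 (W(G, P) = G**2*P + G = P*G**2 + G = G + P*G**2)
W(U(5), L(3, 2))/(-218) + 90/Q(-16) = (0*(1 + 0*(-7*3)))/(-218) + 90/(6/5) = (0*(1 + 0*(-21)))*(-1/218) + 90*(5/6) = (0*(1 + 0))*(-1/218) + 75 = (0*1)*(-1/218) + 75 = 0*(-1/218) + 75 = 0 + 75 = 75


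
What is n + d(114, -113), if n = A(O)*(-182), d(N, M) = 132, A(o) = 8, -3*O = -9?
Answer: -1324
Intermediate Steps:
O = 3 (O = -⅓*(-9) = 3)
n = -1456 (n = 8*(-182) = -1456)
n + d(114, -113) = -1456 + 132 = -1324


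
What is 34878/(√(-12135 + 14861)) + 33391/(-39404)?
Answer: -33391/39404 + 17439*√2726/1363 ≈ 667.17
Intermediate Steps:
34878/(√(-12135 + 14861)) + 33391/(-39404) = 34878/(√2726) + 33391*(-1/39404) = 34878*(√2726/2726) - 33391/39404 = 17439*√2726/1363 - 33391/39404 = -33391/39404 + 17439*√2726/1363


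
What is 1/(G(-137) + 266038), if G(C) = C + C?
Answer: 1/265764 ≈ 3.7627e-6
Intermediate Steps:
G(C) = 2*C
1/(G(-137) + 266038) = 1/(2*(-137) + 266038) = 1/(-274 + 266038) = 1/265764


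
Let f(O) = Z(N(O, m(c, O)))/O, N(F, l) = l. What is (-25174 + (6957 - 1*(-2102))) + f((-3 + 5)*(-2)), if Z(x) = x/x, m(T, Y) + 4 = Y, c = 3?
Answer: -64461/4 ≈ -16115.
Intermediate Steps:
m(T, Y) = -4 + Y
Z(x) = 1
f(O) = 1/O
(-25174 + (6957 - 1*(-2102))) + f((-3 + 5)*(-2)) = (-25174 + (6957 - 1*(-2102))) + 1/((-3 + 5)*(-2)) = (-25174 + (6957 + 2102)) + 1/(2*(-2)) = (-25174 + 9059) + 1/(-4) = -16115 - 1/4 = -64461/4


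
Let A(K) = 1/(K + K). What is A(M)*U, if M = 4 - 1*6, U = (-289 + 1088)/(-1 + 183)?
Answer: -799/728 ≈ -1.0975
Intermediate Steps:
U = 799/182 ≈ 4.3901
M = -2 (M = 4 - 6 = -2)
A(K) = 1/(2*K)
A(M)*U = ((½)/(-2))*(799/182) = ((½)*(-½))*(799/182) = -¼*799/182 = -799/728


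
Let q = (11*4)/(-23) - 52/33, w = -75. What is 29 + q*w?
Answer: 73537/253 ≈ 290.66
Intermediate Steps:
q = -2648/759 (q = 44*(-1/23) - 52*1/33 = -44/23 - 52/33 = -2648/759 ≈ -3.4888)
29 + q*w = 29 - 2648/759*(-75) = 29 + 66200/253 = 73537/253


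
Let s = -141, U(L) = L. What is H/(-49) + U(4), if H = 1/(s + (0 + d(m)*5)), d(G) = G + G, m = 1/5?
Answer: 27245/6811 ≈ 4.0001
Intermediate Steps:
m = ⅕ ≈ 0.20000
d(G) = 2*G
H = -1/139 (H = 1/(-141 + (0 + (2*(⅕))*5)) = 1/(-141 + (0 + (⅖)*5)) = 1/(-141 + (0 + 2)) = 1/(-141 + 2) = 1/(-139) = -1/139 ≈ -0.0071942)
H/(-49) + U(4) = -1/139/(-49) + 4 = -1/139*(-1/49) + 4 = 1/6811 + 4 = 27245/6811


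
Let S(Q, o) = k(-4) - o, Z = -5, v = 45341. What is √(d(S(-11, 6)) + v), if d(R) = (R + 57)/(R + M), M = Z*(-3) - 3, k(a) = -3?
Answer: √45357 ≈ 212.97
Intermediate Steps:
S(Q, o) = -3 - o
M = 12 (M = -5*(-3) - 3 = 15 - 3 = 12)
d(R) = (57 + R)/(12 + R) (d(R) = (R + 57)/(R + 12) = (57 + R)/(12 + R))
√(d(S(-11, 6)) + v) = √((57 + (-3 - 1*6))/(12 + (-3 - 1*6)) + 45341) = √((57 + (-3 - 6))/(12 + (-3 - 6)) + 45341) = √((57 - 9)/(12 - 9) + 45341) = √(48/3 + 45341) = √((⅓)*48 + 45341) = √(16 + 45341) = √45357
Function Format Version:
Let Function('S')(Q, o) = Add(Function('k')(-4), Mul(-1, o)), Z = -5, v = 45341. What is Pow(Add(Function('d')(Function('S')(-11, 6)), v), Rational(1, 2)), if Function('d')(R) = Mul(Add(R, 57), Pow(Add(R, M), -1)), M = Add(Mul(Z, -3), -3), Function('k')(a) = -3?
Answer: Pow(45357, Rational(1, 2)) ≈ 212.97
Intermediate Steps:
Function('S')(Q, o) = Add(-3, Mul(-1, o))
M = 12 (M = Add(Mul(-5, -3), -3) = Add(15, -3) = 12)
Function('d')(R) = Mul(Pow(Add(12, R), -1), Add(57, R)) (Function('d')(R) = Mul(Add(R, 57), Pow(Add(R, 12), -1)) = Mul(Add(57, R), Pow(Add(12, R), -1)) = Mul(Pow(Add(12, R), -1), Add(57, R)))
Pow(Add(Function('d')(Function('S')(-11, 6)), v), Rational(1, 2)) = Pow(Add(Mul(Pow(Add(12, Add(-3, Mul(-1, 6))), -1), Add(57, Add(-3, Mul(-1, 6)))), 45341), Rational(1, 2)) = Pow(Add(Mul(Pow(Add(12, Add(-3, -6)), -1), Add(57, Add(-3, -6))), 45341), Rational(1, 2)) = Pow(Add(Mul(Pow(Add(12, -9), -1), Add(57, -9)), 45341), Rational(1, 2)) = Pow(Add(Mul(Pow(3, -1), 48), 45341), Rational(1, 2)) = Pow(Add(Mul(Rational(1, 3), 48), 45341), Rational(1, 2)) = Pow(Add(16, 45341), Rational(1, 2)) = Pow(45357, Rational(1, 2))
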